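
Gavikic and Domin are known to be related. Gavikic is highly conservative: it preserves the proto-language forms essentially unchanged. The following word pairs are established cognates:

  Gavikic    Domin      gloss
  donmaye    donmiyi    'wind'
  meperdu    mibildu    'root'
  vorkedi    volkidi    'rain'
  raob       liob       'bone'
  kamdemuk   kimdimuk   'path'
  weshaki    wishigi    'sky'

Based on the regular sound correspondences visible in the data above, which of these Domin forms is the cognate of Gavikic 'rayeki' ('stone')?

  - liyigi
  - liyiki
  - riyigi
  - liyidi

liyigi

raob ~ liob — Gavikic r corresponds to Domin l word-initially before a back vowel.
donmaye ~ donmiyi, weshaki ~ wishigi — Gavikic a corresponds to Domin i after a consonant, before a consonant other than r, m, n, p, b, f, v.
vorkedi ~ volkidi, weshaki ~ wishigi — Gavikic e corresponds to Domin i after a consonant, before a consonant other than r, m, n, p, b, f, v.
weshaki ~ wishigi — Gavikic k corresponds to Domin g between vowels (before a front vowel).
Applying these to Gavikic 'rayeki':
  rayeki → layeki   (r→l word-initially before a back vowel)
  layeki → liyeki   (a→i after a consonant, before a consonant other than r, m, n, p, b, f, v)
  liyeki → liyiki   (e→i after a consonant, before a consonant other than r, m, n, p, b, f, v)
  liyiki → liyigi   (k→g between vowels (before a front vowel))
So the Domin cognate is 'liyigi'.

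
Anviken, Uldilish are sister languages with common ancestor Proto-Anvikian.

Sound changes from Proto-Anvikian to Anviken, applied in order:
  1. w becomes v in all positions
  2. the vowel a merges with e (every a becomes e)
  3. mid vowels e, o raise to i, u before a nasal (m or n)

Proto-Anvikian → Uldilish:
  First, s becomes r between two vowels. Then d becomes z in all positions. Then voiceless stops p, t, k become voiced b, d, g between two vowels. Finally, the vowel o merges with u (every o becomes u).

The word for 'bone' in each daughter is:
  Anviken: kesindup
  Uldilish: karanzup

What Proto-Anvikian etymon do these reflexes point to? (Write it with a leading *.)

*kasandup

Position 3: Anviken has s, Uldilish has r. Anviken preserves s here (none of its changes turn any other segment into s), so the proto-segment is *s.
Position 2: Anviken has e, Uldilish has a. Uldilish preserves a here (none of its changes turn any other segment into a), so the proto-segment is *a.
Position 4: Anviken has i, Uldilish has a. Uldilish preserves a here (none of its changes turn any other segment into a), so the proto-segment is *a.
This points to *kasandup. Verify forward in each daughter:
Anviken: start from *kasandup.
  rule 1: no change — kasandup
  rule 2 (vowel merger): kasandup → kesendup
  rule 3 (pre-nasal raising): kesendup → kesindup
  ⇒ Anviken kesindup
Uldilish: start from *kasandup.
  rule 1 (rhotacism): kasandup → karandup
  rule 2 (unconditioned shift): karandup → karanzup
  rule 3: no change — karanzup
  rule 4: no change — karanzup
  ⇒ Uldilish karanzup
No other proto-form is consistent with every reflex, so the reconstruction is *kasandup.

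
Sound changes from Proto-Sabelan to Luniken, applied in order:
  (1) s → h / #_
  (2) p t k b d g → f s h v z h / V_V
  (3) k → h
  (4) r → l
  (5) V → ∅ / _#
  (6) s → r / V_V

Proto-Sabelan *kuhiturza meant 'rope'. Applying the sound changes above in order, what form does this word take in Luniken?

huhirulz

Luniken: *kuhiturza > kuhisurza > huhisurza > huhisulza > huhisulz > huhirulz  (by intervocalic lenition, unconditioned shift, unconditioned shift, apocope, rhotacism)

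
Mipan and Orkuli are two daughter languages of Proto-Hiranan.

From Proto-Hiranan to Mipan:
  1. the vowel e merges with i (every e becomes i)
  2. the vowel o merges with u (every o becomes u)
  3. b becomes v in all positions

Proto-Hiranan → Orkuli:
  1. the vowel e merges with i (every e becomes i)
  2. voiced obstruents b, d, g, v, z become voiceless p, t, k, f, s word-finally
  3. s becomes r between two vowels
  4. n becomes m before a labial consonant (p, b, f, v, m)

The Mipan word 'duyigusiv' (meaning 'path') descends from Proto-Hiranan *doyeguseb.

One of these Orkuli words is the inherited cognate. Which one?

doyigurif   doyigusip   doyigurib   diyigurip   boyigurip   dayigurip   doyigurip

doyigurip

Orkuli: *doyeguseb > doyigusib > doyigusip > doyigurip  (by vowel merger, final devoicing, rhotacism)
The other candidates each miss or misapply at least one Orkuli change.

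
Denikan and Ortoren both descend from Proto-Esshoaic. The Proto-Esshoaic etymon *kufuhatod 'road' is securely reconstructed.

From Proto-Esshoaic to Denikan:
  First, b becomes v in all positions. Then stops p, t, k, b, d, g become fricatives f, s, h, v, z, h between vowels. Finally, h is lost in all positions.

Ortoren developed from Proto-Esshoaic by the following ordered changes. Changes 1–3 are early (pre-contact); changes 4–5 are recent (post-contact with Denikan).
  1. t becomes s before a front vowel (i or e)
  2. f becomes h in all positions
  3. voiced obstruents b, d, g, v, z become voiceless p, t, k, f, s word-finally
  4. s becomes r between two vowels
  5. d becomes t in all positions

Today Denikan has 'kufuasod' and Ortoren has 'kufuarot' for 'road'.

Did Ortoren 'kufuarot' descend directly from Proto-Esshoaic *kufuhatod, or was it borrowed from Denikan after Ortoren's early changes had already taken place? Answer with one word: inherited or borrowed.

borrowed

If inherited, *kufuhatod would pass through all of Ortoren's changes:
Ortoren: *kufuhatod > kuhuhatod > kuhuhatot  (by unconditioned shift, final devoicing)
If borrowed from Denikan 'kufuasod' after the early changes, it would undergo only the recent ones:
  rule 4 (rhotacism): kufuasod → kufuarod
  rule 5 (unconditioned shift): kufuarod → kufuarot
  ⇒ as a loan: kufuarot
Ortoren 'kufuarot' matches the loan outcome 'kufuarot', not the inherited 'kuhuhatot' — it skipped the early Ortoren changes, so it was borrowed from Denikan.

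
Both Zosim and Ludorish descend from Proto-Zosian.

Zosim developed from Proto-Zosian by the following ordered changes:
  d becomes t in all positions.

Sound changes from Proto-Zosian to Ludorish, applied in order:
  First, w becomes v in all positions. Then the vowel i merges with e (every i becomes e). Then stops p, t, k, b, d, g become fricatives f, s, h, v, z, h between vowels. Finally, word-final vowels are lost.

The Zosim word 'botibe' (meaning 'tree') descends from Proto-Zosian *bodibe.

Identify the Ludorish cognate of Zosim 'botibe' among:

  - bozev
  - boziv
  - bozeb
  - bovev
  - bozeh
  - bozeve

Ludorish: start from *bodibe.
  rule 1: no change — bodibe
  rule 2 (vowel merger): bodibe → bodebe
  rule 3 (intervocalic lenition): bodebe → bozeve
  rule 4 (apocope): bozeve → bozev
  ⇒ Ludorish bozev
Among the options, 'bozev' alone shows every Ludorish change applied in order.

bozev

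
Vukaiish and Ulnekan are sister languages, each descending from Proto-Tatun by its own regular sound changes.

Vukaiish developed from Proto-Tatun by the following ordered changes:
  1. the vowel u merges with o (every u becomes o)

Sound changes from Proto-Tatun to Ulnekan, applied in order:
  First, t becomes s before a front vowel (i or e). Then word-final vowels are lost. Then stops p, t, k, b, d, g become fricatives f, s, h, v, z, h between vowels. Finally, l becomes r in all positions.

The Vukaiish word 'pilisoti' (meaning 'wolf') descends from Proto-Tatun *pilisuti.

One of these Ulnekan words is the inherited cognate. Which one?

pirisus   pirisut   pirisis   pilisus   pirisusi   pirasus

Ulnekan: start from *pilisuti.
  rule 1 (palatalisation): pilisuti → pilisusi
  rule 2 (apocope): pilisusi → pilisus
  rule 3: no change — pilisus
  rule 4 (unconditioned shift): pilisus → pirisus
  ⇒ Ulnekan pirisus
Among the options, 'pirisus' alone shows every Ulnekan change applied in order.

pirisus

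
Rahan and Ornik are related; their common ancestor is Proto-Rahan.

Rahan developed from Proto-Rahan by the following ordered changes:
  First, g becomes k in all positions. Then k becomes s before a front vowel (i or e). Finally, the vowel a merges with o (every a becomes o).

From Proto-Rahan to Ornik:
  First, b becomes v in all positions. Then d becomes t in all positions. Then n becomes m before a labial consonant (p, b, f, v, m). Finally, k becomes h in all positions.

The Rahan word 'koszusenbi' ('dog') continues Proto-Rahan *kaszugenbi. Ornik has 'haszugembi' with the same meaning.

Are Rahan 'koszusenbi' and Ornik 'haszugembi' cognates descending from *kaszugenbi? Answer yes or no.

no

Derive the expected Ornik reflex of *kaszugenbi:
Ornik: start from *kaszugenbi.
  rule 1 (unconditioned shift): kaszugenbi → kaszugenvi
  rule 2: no change — kaszugenvi
  rule 3 (nasal place assimilation): kaszugenvi → kaszugemvi
  rule 4 (unconditioned shift): kaszugemvi → haszugemvi
  ⇒ Ornik haszugemvi
The regular Ornik reflex would be 'haszugemvi', but the attested form is 'haszugembi'. The correspondence is irregular, so they are not cognates (the Ornik form has a different source).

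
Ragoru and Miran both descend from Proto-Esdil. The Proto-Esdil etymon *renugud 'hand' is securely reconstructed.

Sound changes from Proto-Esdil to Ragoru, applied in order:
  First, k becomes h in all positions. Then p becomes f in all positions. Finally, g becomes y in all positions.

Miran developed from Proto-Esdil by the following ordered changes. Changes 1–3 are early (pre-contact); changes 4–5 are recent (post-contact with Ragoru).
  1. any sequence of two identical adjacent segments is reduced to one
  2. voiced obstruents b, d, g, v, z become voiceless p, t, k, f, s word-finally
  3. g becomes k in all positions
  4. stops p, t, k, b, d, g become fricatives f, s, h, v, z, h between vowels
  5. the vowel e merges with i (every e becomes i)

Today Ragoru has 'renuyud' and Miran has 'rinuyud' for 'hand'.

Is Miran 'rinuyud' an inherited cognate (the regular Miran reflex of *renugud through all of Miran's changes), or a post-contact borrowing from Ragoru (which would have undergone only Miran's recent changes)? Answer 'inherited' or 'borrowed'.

borrowed

If inherited, *renugud would pass through all of Miran's changes:
Miran: *renugud
  renugud (rule 1 does not apply)
  renugud → renugut   [final devoicing]
  renugut → renukut   [unconditioned shift]
  renukut → renuhut   [intervocalic lenition]
  renuhut → rinuhut   [vowel merger]
  giving Miran rinuhut.
If borrowed from Ragoru 'renuyud' after the early changes, it would undergo only the recent ones:
  rule 4 (intervocalic lenition): no change (renuyud)
  rule 5 (vowel merger): renuyud → rinuyud
  ⇒ as a loan: rinuyud
Miran 'rinuyud' matches the loan outcome 'rinuyud', not the inherited 'rinuhut' — it skipped the early Miran changes, so it was borrowed from Ragoru.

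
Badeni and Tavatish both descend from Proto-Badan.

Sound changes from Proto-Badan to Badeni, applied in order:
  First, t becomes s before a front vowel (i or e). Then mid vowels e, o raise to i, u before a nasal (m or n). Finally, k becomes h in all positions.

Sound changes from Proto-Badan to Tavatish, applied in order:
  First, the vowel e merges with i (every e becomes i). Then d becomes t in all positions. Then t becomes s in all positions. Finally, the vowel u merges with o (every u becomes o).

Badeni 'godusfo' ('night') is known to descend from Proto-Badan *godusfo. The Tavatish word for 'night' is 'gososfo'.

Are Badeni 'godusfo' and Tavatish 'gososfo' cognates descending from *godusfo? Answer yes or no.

Derive the expected Tavatish reflex of *godusfo:
Tavatish: start from *godusfo.
  rule 1: no change — godusfo
  rule 2 (unconditioned shift): godusfo → gotusfo
  rule 3 (unconditioned shift): gotusfo → gosusfo
  rule 4 (vowel merger): gosusfo → gososfo
  ⇒ Tavatish gososfo
Tavatish 'gososfo' matches the regular reflex exactly, so the pair is cognate.

yes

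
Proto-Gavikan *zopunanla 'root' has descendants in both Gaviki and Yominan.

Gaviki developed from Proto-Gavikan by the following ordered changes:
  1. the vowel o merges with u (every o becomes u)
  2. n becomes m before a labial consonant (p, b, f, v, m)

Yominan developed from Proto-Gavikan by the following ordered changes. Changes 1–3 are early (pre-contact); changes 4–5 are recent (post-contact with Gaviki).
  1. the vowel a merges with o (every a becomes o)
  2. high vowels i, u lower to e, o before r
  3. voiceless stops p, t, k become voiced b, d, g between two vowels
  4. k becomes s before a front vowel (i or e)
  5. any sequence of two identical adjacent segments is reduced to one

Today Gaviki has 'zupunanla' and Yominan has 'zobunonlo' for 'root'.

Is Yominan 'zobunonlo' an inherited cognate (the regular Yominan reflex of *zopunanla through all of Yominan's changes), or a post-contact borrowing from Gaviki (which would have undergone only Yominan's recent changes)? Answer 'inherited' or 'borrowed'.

inherited

If inherited, *zopunanla would pass through all of Yominan's changes:
Yominan: *zopunanla > zopunonlo > zobunonlo  (by vowel merger, intervocalic voicing)
If borrowed from Gaviki 'zupunanla' after the early changes, it would undergo only the recent ones:
  rule 4 (palatalisation): no change (zupunanla)
  rule 5 (degemination): no change (zupunanla)
  ⇒ as a loan: zupunanla
Yominan 'zobunonlo' matches the inherited outcome exactly, so it is an inherited cognate, not a loan.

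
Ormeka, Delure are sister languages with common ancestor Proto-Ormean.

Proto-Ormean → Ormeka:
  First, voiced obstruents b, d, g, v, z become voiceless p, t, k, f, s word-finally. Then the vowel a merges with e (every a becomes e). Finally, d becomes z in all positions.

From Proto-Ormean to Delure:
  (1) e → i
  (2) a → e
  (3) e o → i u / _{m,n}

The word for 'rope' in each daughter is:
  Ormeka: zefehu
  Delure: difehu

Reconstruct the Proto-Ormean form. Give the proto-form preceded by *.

*defahu

Position 4: Ormeka has e, Delure has e. In Delure, e can only continue *a, so the proto-segment is *a.
Position 1: Ormeka has z, Delure has d. Delure preserves d here (none of its changes turn any other segment into d), so the proto-segment is *d.
Verify the candidate proto-form against each daughter:
Ormeka: start from *defahu.
  rule 1: no change — defahu
  rule 2 (vowel merger): defahu → defehu
  rule 3 (unconditioned shift): defehu → zefehu
  ⇒ Ormeka zefehu
Delure: start from *defahu.
  rule 1 (vowel merger): defahu → difahu
  rule 2 (vowel merger): difahu → difehu
  rule 3: no change — difehu
  ⇒ Delure difehu
No other proto-form is consistent with every reflex, so the reconstruction is *defahu.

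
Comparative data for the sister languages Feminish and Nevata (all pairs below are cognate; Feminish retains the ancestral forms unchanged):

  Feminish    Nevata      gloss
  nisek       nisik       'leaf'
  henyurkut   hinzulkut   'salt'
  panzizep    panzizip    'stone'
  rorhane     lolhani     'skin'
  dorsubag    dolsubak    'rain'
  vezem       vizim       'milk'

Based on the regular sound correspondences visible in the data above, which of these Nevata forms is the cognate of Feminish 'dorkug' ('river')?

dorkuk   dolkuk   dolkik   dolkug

dolkuk

henyurkut ~ hinzulkut, rorhane ~ lolhani — Feminish r corresponds to Nevata l after a vowel, before a consonant other than r, m, n, p, b, f, v.
dorsubag ~ dolsubak — Feminish g corresponds to Nevata k word-finally.
Applying these to Feminish 'dorkug':
  dorkug → dolkug   (r→l after a vowel, before a consonant other than r, m, n, p, b, f, v)
  dolkug → dolkuk   (g→k word-finally)
So the Nevata cognate is 'dolkuk'.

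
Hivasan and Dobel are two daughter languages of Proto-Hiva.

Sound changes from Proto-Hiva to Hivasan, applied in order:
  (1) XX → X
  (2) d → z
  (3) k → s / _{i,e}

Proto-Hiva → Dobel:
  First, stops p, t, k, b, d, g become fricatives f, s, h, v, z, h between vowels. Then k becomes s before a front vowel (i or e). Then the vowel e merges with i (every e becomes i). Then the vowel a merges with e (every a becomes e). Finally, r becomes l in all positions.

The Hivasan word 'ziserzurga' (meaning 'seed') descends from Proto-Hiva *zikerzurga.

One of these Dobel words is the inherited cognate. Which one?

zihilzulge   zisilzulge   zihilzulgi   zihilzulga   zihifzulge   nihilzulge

Dobel: *zikerzurga > ziherzurga > zihirzurga > zihirzurge > zihilzulge  (by intervocalic lenition, vowel merger, vowel merger, unconditioned shift)
Only 'zihilzulge' matches the regular Dobel development of *zikerzurga.

zihilzulge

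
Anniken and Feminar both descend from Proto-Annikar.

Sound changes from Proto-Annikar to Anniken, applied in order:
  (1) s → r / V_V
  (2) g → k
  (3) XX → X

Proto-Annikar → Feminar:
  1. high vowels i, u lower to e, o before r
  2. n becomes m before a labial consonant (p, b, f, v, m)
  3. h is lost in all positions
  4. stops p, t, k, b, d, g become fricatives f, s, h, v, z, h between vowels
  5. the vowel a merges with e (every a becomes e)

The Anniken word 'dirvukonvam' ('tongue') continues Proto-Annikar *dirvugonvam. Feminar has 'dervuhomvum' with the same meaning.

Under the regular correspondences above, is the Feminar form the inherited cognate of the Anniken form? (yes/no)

Derive the expected Feminar reflex of *dirvugonvam:
Feminar: *dirvugonvam
  dirvugonvam → dervugonvam   [pre-rhotic lowering]
  dervugonvam → dervugomvam   [nasal place assimilation]
  dervugomvam (rule 3 does not apply)
  dervugomvam → dervuhomvam   [intervocalic lenition]
  dervuhomvam → dervuhomvem   [vowel merger]
  giving Feminar dervuhomvem.
The regular Feminar reflex would be 'dervuhomvem', but the attested form is 'dervuhomvum'. The correspondence is irregular, so they are not cognates (the Feminar form has a different source).

no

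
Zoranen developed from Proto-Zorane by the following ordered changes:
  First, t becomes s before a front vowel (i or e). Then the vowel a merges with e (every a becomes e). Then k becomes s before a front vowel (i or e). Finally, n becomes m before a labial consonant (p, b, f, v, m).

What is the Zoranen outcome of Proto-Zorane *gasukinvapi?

gesusimvepi

Zoranen: start from *gasukinvapi.
  rule 1: no change — gasukinvapi
  rule 2 (vowel merger): gasukinvapi → gesukinvepi
  rule 3 (palatalisation): gesukinvepi → gesusinvepi
  rule 4 (nasal place assimilation): gesusinvepi → gesusimvepi
  ⇒ Zoranen gesusimvepi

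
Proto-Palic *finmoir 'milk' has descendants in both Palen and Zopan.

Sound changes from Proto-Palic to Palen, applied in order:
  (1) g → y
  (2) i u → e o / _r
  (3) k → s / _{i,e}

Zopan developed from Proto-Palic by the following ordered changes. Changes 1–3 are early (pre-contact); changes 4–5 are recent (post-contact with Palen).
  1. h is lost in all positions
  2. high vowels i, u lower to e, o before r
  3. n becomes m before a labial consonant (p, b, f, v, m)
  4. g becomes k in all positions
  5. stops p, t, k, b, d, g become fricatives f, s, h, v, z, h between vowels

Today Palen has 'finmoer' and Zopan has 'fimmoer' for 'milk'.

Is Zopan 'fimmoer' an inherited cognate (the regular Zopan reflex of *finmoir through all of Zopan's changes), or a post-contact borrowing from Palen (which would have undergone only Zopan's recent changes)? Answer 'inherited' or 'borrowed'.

inherited

If inherited, *finmoir would pass through all of Zopan's changes:
Zopan: start from *finmoir.
  rule 1: no change — finmoir
  rule 2 (pre-rhotic lowering): finmoir → finmoer
  rule 3 (nasal place assimilation): finmoer → fimmoer
  rule 4: no change — fimmoer
  rule 5: no change — fimmoer
  ⇒ Zopan fimmoer
If borrowed from Palen 'finmoer' after the early changes, it would undergo only the recent ones:
  rule 4 (unconditioned shift): no change (finmoer)
  rule 5 (intervocalic lenition): no change (finmoer)
  ⇒ as a loan: finmoer
Zopan 'fimmoer' matches the inherited outcome exactly, so it is an inherited cognate, not a loan.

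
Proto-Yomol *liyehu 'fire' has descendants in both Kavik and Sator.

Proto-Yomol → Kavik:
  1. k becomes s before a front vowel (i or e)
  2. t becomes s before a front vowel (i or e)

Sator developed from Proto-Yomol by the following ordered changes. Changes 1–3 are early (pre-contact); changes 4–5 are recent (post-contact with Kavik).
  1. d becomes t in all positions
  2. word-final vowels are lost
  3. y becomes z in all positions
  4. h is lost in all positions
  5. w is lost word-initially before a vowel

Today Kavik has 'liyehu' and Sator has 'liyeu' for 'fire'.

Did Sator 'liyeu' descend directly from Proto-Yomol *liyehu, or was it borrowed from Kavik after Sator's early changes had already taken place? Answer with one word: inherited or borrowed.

borrowed

If inherited, *liyehu would pass through all of Sator's changes:
Sator: *liyehu
  liyehu (rule 1 does not apply)
  liyehu → liyeh   [apocope]
  liyeh → lizeh   [unconditioned shift]
  lizeh → lize   [h-loss]
  lize (rule 5 does not apply)
  giving Sator lize.
If borrowed from Kavik 'liyehu' after the early changes, it would undergo only the recent ones:
  rule 4 (h-loss): liyehu → liyeu
  rule 5 (glide loss): no change (liyeu)
  ⇒ as a loan: liyeu
Sator 'liyeu' matches the loan outcome 'liyeu', not the inherited 'lize' — it skipped the early Sator changes, so it was borrowed from Kavik.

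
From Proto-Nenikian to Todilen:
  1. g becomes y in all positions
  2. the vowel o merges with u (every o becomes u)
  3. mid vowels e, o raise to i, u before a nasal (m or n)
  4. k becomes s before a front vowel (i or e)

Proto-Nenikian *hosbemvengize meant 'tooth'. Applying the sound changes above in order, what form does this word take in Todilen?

husbimvinyize

Todilen: start from *hosbemvengize.
  rule 1 (unconditioned shift): hosbemvengize → hosbemvenyize
  rule 2 (vowel merger): hosbemvenyize → husbemvenyize
  rule 3 (pre-nasal raising): husbemvenyize → husbimvinyize
  rule 4: no change — husbimvinyize
  ⇒ Todilen husbimvinyize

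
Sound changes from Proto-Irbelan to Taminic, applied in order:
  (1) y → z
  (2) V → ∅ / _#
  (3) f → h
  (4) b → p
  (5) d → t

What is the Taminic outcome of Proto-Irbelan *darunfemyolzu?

tarunhemzolz

Taminic: *darunfemyolzu > darunfemzolzu > darunfemzolz > darunhemzolz > tarunhemzolz  (by unconditioned shift, apocope, unconditioned shift, unconditioned shift)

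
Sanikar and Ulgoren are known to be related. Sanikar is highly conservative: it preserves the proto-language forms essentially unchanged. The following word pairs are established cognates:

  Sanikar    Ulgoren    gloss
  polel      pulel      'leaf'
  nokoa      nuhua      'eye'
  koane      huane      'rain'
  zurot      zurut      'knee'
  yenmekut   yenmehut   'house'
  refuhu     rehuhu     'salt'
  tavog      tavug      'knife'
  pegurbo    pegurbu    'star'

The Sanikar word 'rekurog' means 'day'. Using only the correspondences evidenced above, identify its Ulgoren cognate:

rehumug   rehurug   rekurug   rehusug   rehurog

rehurug

yenmekut ~ yenmehut — Sanikar k corresponds to Ulgoren h between vowels (before a back vowel).
polel ~ pulel, nokoa ~ nuhua — Sanikar o corresponds to Ulgoren u after a consonant, before a consonant other than r, m, n, p, b, f, v.
Applying these to Sanikar 'rekurog':
  rekurog → rehurog   (k→h between vowels (before a back vowel))
  rehurog → rehurug   (o→u after a consonant, before a consonant other than r, m, n, p, b, f, v)
So the Ulgoren cognate is 'rehurug'.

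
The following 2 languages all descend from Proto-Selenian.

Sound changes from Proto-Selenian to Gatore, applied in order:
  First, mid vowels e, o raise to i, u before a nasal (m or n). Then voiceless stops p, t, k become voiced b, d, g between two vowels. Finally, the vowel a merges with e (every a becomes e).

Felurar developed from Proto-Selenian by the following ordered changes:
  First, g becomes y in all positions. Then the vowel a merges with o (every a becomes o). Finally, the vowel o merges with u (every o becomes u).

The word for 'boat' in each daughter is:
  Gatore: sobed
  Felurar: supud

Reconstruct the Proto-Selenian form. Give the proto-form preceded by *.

Position 3: Gatore has b, Felurar has p. Felurar preserves p here (none of its changes turn any other segment into p), so the proto-segment is *p.
Position 4: Gatore has e, Felurar has u. Taking the neighbouring segments as reconstructed: Gatore e could go back to *a or *e; Felurar u could go back to *a or *o or *u — the one source consistent with every daughter is *a.
Position 2: Gatore has o, Felurar has u. Gatore preserves o here (none of its changes turn any other segment into o), so the proto-segment is *o.
Continuing position by position gives *sopad; check it forward:
Gatore: start from *sopad.
  rule 1: no change — sopad
  rule 2 (intervocalic voicing): sopad → sobad
  rule 3 (vowel merger): sobad → sobed
  ⇒ Gatore sobed
Felurar: *sopad
  sopad (rule 1 does not apply)
  sopad → sopod   [vowel merger]
  sopod → supud   [vowel merger]
  giving Felurar supud.
Only *sopad yields all of Gatore sobed, Felurar supud.

*sopad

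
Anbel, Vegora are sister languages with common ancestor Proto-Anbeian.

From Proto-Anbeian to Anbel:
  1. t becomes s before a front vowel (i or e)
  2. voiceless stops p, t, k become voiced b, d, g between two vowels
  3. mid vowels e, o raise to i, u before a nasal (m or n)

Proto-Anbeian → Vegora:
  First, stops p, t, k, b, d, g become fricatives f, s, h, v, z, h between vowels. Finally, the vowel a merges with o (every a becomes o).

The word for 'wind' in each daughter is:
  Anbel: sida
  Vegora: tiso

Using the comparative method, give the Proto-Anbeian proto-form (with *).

*tita

Position 4: Anbel has a, Vegora has o. Anbel preserves a here (none of its changes turn any other segment into a), so the proto-segment is *a.
Position 1: Anbel has s, Vegora has t. Vegora preserves t here (none of its changes turn any other segment into t), so the proto-segment is *t.
Continuing position by position gives *tita; check it forward:
Anbel: start from *tita.
  rule 1 (palatalisation): tita → sita
  rule 2 (intervocalic voicing): sita → sida
  rule 3: no change — sida
  ⇒ Anbel sida
Vegora: start from *tita.
  rule 1 (intervocalic lenition): tita → tisa
  rule 2 (vowel merger): tisa → tiso
  ⇒ Vegora tiso
No other proto-form is consistent with every reflex, so the reconstruction is *tita.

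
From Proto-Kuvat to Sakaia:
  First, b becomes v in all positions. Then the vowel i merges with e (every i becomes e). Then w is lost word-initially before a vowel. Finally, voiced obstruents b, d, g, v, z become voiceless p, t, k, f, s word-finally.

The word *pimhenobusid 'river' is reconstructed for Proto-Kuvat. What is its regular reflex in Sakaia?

Sakaia: start from *pimhenobusid.
  rule 1 (unconditioned shift): pimhenobusid → pimhenovusid
  rule 2 (vowel merger): pimhenovusid → pemhenovused
  rule 3: no change — pemhenovused
  rule 4 (final devoicing): pemhenovused → pemhenovuset
  ⇒ Sakaia pemhenovuset

pemhenovuset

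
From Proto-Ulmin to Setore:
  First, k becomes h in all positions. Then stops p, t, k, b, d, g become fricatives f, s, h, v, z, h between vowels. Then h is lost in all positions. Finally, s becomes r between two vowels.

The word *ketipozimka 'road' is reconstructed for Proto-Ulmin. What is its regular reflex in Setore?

Setore: *ketipozimka > hetipozimha > hesifozimha > esifozima > erifozima  (by unconditioned shift, intervocalic lenition, h-loss, rhotacism)

erifozima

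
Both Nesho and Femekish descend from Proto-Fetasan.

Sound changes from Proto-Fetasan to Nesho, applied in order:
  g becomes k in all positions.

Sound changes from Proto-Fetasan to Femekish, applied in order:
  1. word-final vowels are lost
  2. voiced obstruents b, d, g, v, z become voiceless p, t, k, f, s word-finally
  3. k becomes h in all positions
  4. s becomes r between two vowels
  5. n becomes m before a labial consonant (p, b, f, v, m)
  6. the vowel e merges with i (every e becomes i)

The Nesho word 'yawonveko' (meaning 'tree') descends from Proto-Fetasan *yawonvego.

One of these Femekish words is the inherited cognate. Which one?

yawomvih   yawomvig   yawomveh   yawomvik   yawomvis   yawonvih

yawomvih

Femekish: start from *yawonvego.
  rule 1 (apocope): yawonvego → yawonveg
  rule 2 (final devoicing): yawonveg → yawonvek
  rule 3 (unconditioned shift): yawonvek → yawonveh
  rule 4: no change — yawonveh
  rule 5 (nasal place assimilation): yawonveh → yawomveh
  rule 6 (vowel merger): yawomveh → yawomvih
  ⇒ Femekish yawomvih
Only 'yawomvih' matches the regular Femekish development of *yawonvego.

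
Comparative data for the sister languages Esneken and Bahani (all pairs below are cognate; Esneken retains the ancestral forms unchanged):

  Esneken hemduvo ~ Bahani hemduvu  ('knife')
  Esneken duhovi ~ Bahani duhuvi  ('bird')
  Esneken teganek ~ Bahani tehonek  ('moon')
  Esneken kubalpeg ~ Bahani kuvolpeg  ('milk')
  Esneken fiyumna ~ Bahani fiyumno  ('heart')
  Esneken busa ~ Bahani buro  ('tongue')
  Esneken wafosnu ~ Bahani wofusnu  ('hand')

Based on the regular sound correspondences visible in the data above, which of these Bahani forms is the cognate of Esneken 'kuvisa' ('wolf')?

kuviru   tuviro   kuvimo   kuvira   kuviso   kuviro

busa ~ buro — Esneken s corresponds to Bahani r between vowels (before a back vowel).
fiyumna ~ fiyumno, busa ~ buro — Esneken a corresponds to Bahani o word-finally.
Applying these to Esneken 'kuvisa':
  kuvisa → kuvira   (s→r between vowels (before a back vowel))
  kuvira → kuviro   (a→o word-finally)
So the Bahani cognate is 'kuviro'.

kuviro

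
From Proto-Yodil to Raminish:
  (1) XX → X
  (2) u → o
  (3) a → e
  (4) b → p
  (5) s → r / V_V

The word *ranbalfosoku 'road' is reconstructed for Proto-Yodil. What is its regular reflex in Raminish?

Raminish: *ranbalfosoku
  ranbalfosoku (rule 1 does not apply)
  ranbalfosoku → ranbalfosoko   [vowel merger]
  ranbalfosoko → renbelfosoko   [vowel merger]
  renbelfosoko → renpelfosoko   [unconditioned shift]
  renpelfosoko → renpelforoko   [rhotacism]
  giving Raminish renpelforoko.

renpelforoko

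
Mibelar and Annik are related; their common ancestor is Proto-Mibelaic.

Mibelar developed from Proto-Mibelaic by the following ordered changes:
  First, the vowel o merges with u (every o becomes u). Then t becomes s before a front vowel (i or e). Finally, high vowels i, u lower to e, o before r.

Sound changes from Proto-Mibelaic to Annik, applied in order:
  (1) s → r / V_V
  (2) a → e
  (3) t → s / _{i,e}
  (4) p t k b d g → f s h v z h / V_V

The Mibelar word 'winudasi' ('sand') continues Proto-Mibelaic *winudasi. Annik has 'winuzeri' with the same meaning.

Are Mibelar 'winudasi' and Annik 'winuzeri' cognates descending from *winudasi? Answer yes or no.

Derive the expected Annik reflex of *winudasi:
Annik: *winudasi
  winudasi → winudari   [rhotacism]
  winudari → winuderi   [vowel merger]
  winuderi (rule 3 does not apply)
  winuderi → winuzeri   [intervocalic lenition]
  giving Annik winuzeri.
Annik 'winuzeri' matches the regular reflex exactly, so the pair is cognate.

yes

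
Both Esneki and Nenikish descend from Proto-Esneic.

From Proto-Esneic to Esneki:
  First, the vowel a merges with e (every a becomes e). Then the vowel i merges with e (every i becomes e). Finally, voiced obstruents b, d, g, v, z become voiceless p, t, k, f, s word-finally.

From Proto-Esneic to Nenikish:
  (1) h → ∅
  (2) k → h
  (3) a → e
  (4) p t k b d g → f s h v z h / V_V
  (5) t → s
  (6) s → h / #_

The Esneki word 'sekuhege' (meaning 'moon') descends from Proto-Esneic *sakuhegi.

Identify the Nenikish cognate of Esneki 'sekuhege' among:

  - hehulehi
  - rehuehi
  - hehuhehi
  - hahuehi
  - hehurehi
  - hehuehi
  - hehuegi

Nenikish: start from *sakuhegi.
  rule 1 (h-loss): sakuhegi → sakuegi
  rule 2 (unconditioned shift): sakuegi → sahuegi
  rule 3 (vowel merger): sahuegi → sehuegi
  rule 4 (intervocalic lenition): sehuegi → sehuehi
  rule 5: no change — sehuehi
  rule 6 (debuccalisation): sehuehi → hehuehi
  ⇒ Nenikish hehuehi
The other candidates each miss or misapply at least one Nenikish change.

hehuehi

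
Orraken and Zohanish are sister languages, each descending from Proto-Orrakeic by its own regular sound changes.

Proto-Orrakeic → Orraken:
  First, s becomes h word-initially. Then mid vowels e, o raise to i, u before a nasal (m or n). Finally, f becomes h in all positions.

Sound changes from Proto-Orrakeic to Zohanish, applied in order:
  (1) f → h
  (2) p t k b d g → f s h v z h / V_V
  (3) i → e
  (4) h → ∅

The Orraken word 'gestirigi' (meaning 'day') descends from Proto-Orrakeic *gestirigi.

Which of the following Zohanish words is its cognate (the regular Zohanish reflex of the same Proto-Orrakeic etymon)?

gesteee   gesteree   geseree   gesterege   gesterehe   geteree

gesteree

Zohanish: *gestirigi > gestirihi > gesterehe > gesteree  (by intervocalic lenition, vowel merger, h-loss)
Only 'gesteree' matches the regular Zohanish development of *gestirigi.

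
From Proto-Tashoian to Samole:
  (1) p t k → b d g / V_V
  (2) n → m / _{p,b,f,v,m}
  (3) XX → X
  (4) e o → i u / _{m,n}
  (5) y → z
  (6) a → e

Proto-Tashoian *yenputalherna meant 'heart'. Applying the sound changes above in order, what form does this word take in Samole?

zimpudelherne

Samole: *yenputalherna
  yenputalherna → yenpudalherna   [intervocalic voicing]
  yenpudalherna → yempudalherna   [nasal place assimilation]
  yempudalherna (rule 3 does not apply)
  yempudalherna → yimpudalherna   [pre-nasal raising]
  yimpudalherna → zimpudalherna   [unconditioned shift]
  zimpudalherna → zimpudelherne   [vowel merger]
  giving Samole zimpudelherne.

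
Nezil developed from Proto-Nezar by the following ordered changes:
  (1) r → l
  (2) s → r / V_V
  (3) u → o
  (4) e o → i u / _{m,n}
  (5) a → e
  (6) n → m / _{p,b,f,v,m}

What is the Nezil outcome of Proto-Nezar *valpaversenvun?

Nezil: start from *valpaversenvun.
  rule 1 (unconditioned shift): valpaversenvun → valpavelsenvun
  rule 2: no change — valpavelsenvun
  rule 3 (vowel merger): valpavelsenvun → valpavelsenvon
  rule 4 (pre-nasal raising): valpavelsenvon → valpavelsinvun
  rule 5 (vowel merger): valpavelsinvun → velpevelsinvun
  rule 6 (nasal place assimilation): velpevelsinvun → velpevelsimvun
  ⇒ Nezil velpevelsimvun

velpevelsimvun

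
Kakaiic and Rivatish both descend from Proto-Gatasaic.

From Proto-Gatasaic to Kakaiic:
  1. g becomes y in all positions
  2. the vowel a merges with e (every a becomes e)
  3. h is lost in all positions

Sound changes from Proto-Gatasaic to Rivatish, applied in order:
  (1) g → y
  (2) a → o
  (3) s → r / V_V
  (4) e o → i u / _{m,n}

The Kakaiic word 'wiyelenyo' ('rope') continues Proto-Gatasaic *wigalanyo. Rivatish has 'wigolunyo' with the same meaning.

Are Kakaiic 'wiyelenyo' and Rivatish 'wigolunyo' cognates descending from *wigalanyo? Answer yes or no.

no

Derive the expected Rivatish reflex of *wigalanyo:
Rivatish: start from *wigalanyo.
  rule 1 (unconditioned shift): wigalanyo → wiyalanyo
  rule 2 (vowel merger): wiyalanyo → wiyolonyo
  rule 3: no change — wiyolonyo
  rule 4 (pre-nasal raising): wiyolonyo → wiyolunyo
  ⇒ Rivatish wiyolunyo
The regular Rivatish reflex would be 'wiyolunyo', but the attested form is 'wigolunyo'. The correspondence is irregular, so they are not cognates (the Rivatish form has a different source).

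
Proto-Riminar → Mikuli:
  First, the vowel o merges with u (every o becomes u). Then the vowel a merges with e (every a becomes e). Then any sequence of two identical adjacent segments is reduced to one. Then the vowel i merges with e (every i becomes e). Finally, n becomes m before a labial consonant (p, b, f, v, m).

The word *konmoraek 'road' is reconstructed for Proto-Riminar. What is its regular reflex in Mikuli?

Mikuli: *konmoraek > kunmuraek > kunmureek > kunmurek > kummurek  (by vowel merger, vowel merger, degemination, nasal place assimilation)

kummurek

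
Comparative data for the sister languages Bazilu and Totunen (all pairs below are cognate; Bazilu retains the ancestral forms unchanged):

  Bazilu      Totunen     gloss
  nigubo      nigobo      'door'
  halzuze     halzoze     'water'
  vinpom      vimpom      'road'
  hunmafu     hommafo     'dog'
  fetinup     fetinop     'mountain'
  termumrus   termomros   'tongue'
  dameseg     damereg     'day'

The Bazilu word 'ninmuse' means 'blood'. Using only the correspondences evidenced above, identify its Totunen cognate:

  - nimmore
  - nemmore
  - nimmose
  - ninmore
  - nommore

hunmafu ~ hommafo — Bazilu n corresponds to Totunen m after a vowel, before a nasal.
halzuze ~ halzoze, termumrus ~ termomros — Bazilu u corresponds to Totunen o after a consonant, before a consonant other than r, m, n, p, b, f, v.
dameseg ~ damereg — Bazilu s corresponds to Totunen r between vowels (before a front vowel).
Applying these to Bazilu 'ninmuse':
  ninmuse → nimmuse   (n→m after a vowel, before a nasal)
  nimmuse → nimmose   (u→o after a consonant, before a consonant other than r, m, n, p, b, f, v)
  nimmose → nimmore   (s→r between vowels (before a front vowel))
So the Totunen cognate is 'nimmore'.

nimmore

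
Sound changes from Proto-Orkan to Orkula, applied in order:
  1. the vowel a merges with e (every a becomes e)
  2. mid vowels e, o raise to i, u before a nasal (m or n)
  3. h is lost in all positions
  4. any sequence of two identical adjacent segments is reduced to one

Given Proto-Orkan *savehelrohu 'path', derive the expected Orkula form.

Orkula: *savehelrohu
  savehelrohu → sevehelrohu   [vowel merger]
  sevehelrohu (rule 2 does not apply)
  sevehelrohu → seveelrou   [h-loss]
  seveelrou → sevelrou   [degemination]
  giving Orkula sevelrou.

sevelrou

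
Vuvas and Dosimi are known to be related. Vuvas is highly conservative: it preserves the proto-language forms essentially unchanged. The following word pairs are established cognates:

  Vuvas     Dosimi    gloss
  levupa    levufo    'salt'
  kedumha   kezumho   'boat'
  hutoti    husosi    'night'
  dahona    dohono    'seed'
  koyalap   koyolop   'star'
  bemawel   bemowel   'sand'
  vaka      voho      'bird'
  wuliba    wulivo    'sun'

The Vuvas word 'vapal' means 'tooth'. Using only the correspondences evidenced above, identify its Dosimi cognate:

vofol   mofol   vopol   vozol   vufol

vofol

koyalap ~ koyolop — Vuvas a corresponds to Dosimi o after a consonant, before a labial obstruent.
levupa ~ levufo — Vuvas p corresponds to Dosimi f between vowels (before a back vowel).
dahona ~ dohono, koyalap ~ koyolop — Vuvas a corresponds to Dosimi o after a consonant, before a consonant other than r, m, n, p, b, f, v.
Applying these to Vuvas 'vapal':
  vapal → vopal   (a→o after a consonant, before a labial obstruent)
  vopal → vofal   (p→f between vowels (before a back vowel))
  vofal → vofol   (a→o after a consonant, before a consonant other than r, m, n, p, b, f, v)
So the Dosimi cognate is 'vofol'.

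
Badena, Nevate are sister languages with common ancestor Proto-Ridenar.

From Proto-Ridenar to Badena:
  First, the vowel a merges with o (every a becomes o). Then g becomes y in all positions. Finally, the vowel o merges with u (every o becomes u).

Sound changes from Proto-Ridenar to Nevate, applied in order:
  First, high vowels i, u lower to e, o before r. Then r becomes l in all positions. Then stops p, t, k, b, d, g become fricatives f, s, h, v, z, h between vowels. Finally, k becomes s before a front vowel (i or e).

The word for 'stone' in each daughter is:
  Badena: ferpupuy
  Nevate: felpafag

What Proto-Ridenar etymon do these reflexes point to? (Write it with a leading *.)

*ferpapag

Position 3: Badena has r, Nevate has l. Badena preserves r here (none of its changes turn any other segment into r), so the proto-segment is *r.
Position 7: Badena has u, Nevate has a. Nevate preserves a here (none of its changes turn any other segment into a), so the proto-segment is *a.
Position 5: Badena has u, Nevate has a. Nevate preserves a here (none of its changes turn any other segment into a), so the proto-segment is *a.
This points to *ferpapag. Verify forward in each daughter:
Badena: *ferpapag > ferpopog > ferpopoy > ferpupuy  (by vowel merger, unconditioned shift, vowel merger)
Nevate: *ferpapag > felpapag > felpafag  (by unconditioned shift, intervocalic lenition)
*ferpapag is the unique common source.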